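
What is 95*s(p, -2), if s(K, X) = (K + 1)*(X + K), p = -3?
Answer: 950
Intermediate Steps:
s(K, X) = (1 + K)*(K + X)
95*s(p, -2) = 95*(-3 - 2 + (-3)² - 3*(-2)) = 95*(-3 - 2 + 9 + 6) = 95*10 = 950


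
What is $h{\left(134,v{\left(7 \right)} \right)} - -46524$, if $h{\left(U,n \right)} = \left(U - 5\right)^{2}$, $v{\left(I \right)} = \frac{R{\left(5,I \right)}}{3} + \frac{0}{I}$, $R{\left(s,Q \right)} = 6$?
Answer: $63165$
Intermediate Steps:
$v{\left(I \right)} = 2$ ($v{\left(I \right)} = \frac{6}{3} + \frac{0}{I} = 6 \cdot \frac{1}{3} + 0 = 2 + 0 = 2$)
$h{\left(U,n \right)} = \left(-5 + U\right)^{2}$
$h{\left(134,v{\left(7 \right)} \right)} - -46524 = \left(-5 + 134\right)^{2} - -46524 = 129^{2} + 46524 = 16641 + 46524 = 63165$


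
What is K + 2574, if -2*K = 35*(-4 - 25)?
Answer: 6163/2 ≈ 3081.5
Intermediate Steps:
K = 1015/2 (K = -35*(-4 - 25)/2 = -35*(-29)/2 = -1/2*(-1015) = 1015/2 ≈ 507.50)
K + 2574 = 1015/2 + 2574 = 6163/2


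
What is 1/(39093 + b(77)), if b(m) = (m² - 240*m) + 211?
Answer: 1/26753 ≈ 3.7379e-5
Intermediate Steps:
b(m) = 211 + m² - 240*m
1/(39093 + b(77)) = 1/(39093 + (211 + 77² - 240*77)) = 1/(39093 + (211 + 5929 - 18480)) = 1/(39093 - 12340) = 1/26753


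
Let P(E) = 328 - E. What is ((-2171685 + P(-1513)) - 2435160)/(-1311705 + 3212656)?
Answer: -4605004/1900951 ≈ -2.4225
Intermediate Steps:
((-2171685 + P(-1513)) - 2435160)/(-1311705 + 3212656) = ((-2171685 + (328 - 1*(-1513))) - 2435160)/(-1311705 + 3212656) = ((-2171685 + (328 + 1513)) - 2435160)/1900951 = ((-2171685 + 1841) - 2435160)*(1/1900951) = (-2169844 - 2435160)*(1/1900951) = -4605004*1/1900951 = -4605004/1900951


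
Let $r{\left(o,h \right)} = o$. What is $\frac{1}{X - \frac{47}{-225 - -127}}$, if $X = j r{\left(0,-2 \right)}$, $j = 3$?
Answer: $\frac{98}{47} \approx 2.0851$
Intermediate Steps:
$X = 0$ ($X = 3 \cdot 0 = 0$)
$\frac{1}{X - \frac{47}{-225 - -127}} = \frac{1}{0 - \frac{47}{-225 - -127}} = \frac{1}{0 - \frac{47}{-225 + 127}} = \frac{1}{0 - \frac{47}{-98}} = \frac{1}{0 - - \frac{47}{98}} = \frac{1}{0 + \frac{47}{98}} = \frac{1}{\frac{47}{98}} = \frac{98}{47}$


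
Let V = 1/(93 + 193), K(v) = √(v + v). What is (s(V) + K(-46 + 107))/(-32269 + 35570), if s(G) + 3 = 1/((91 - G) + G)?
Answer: -272/300391 + √122/3301 ≈ 0.0024406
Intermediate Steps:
K(v) = √2*√v (K(v) = √(2*v) = √2*√v)
V = 1/286 ≈ 0.0034965
s(G) = -272/91 (s(G) = -3 + 1/((91 - G) + G) = -3 + 1/91 = -272/91)
(s(V) + K(-46 + 107))/(-32269 + 35570) = (-272/91 + √2*√(-46 + 107))/(-32269 + 35570) = (-272/91 + √2*√61)/3301 = (-272/91 + √122)*(1/3301) = -272/300391 + √122/3301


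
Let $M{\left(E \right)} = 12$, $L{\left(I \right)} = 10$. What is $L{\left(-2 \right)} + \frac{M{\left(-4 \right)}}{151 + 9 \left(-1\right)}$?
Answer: $\frac{716}{71} \approx 10.085$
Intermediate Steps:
$L{\left(-2 \right)} + \frac{M{\left(-4 \right)}}{151 + 9 \left(-1\right)} = 10 + \frac{1}{151 + 9 \left(-1\right)} 12 = 10 + \frac{1}{151 - 9} \cdot 12 = 10 + \frac{1}{142} \cdot 12 = 10 + \frac{6}{71} = \frac{716}{71}$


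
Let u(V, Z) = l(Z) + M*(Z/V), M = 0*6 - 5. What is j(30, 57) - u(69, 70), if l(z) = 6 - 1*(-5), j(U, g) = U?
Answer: 1661/69 ≈ 24.072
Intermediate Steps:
l(z) = 11 (l(z) = 6 + 5 = 11)
M = -5 (M = 0 - 5 = -5)
u(V, Z) = 11 - 5*Z/V
j(30, 57) - u(69, 70) = 30 - (11 - 5*70/69) = 30 - (11 - 5*70*1/69) = 30 - (11 - 350/69) = 30 - 1*409/69 = 30 - 409/69 = 1661/69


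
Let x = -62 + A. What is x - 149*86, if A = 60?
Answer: -12816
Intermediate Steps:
x = -2 (x = -62 + 60 = -2)
x - 149*86 = -2 - 149*86 = -2 - 12814 = -12816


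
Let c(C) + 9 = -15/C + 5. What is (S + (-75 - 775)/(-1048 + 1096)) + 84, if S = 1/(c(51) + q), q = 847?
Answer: 11396537/171912 ≈ 66.293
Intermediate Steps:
c(C) = -4 - 15/C (c(C) = -9 + (-15/C + 5) = -9 + (5 - 15/C) = -4 - 15/C)
S = 17/14326 (S = 1/((-4 - 15/51) + 847) = 1/((-4 - 15*1/51) + 847) = 1/((-4 - 5/17) + 847) = 1/(-73/17 + 847) = 1/(14326/17) = 17/14326 ≈ 0.0011867)
(S + (-75 - 775)/(-1048 + 1096)) + 84 = (17/14326 + (-75 - 775)/(-1048 + 1096)) + 84 = (17/14326 - 850/48) + 84 = (17/14326 - 850*1/48) + 84 = (17/14326 - 425/24) + 84 = -3044071/171912 + 84 = 11396537/171912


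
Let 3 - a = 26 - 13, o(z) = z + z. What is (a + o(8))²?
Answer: 36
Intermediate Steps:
o(z) = 2*z
a = -10 (a = 3 - (26 - 13) = 3 - 1*13 = 3 - 13 = -10)
(a + o(8))² = (-10 + 2*8)² = (-10 + 16)² = 6² = 36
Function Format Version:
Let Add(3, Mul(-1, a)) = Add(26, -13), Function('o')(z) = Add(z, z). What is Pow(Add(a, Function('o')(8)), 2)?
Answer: 36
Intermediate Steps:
Function('o')(z) = Mul(2, z)
a = -10 (a = Add(3, Mul(-1, Add(26, -13))) = Add(3, Mul(-1, 13)) = Add(3, -13) = -10)
Pow(Add(a, Function('o')(8)), 2) = Pow(Add(-10, Mul(2, 8)), 2) = Pow(Add(-10, 16), 2) = Pow(6, 2) = 36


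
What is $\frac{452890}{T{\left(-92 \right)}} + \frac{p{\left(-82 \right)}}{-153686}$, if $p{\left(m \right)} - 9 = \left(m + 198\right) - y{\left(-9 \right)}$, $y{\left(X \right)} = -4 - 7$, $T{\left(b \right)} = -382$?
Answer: $- \frac{17400726123}{14677013} \approx -1185.6$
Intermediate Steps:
$y{\left(X \right)} = -11$ ($y{\left(X \right)} = -4 - 7 = -11$)
$p{\left(m \right)} = 218 + m$ ($p{\left(m \right)} = 9 + \left(\left(m + 198\right) - -11\right) = 9 + \left(\left(198 + m\right) + 11\right) = 9 + \left(209 + m\right) = 218 + m$)
$\frac{452890}{T{\left(-92 \right)}} + \frac{p{\left(-82 \right)}}{-153686} = \frac{452890}{-382} + \frac{218 - 82}{-153686} = 452890 \left(- \frac{1}{382}\right) + 136 \left(- \frac{1}{153686}\right) = - \frac{226445}{191} - \frac{68}{76843} = - \frac{17400726123}{14677013}$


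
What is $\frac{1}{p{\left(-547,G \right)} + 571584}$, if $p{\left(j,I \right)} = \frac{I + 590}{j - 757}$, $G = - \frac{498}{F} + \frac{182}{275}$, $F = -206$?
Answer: $\frac{36935800}{21111895508229} \approx 1.7495 \cdot 10^{-6}$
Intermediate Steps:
$G = \frac{87221}{28325}$ ($G = - \frac{498}{-206} + \frac{182}{275} = \left(-498\right) \left(- \frac{1}{206}\right) + 182 \cdot \frac{1}{275} = \frac{249}{103} + \frac{182}{275} = \frac{87221}{28325} \approx 3.0793$)
$p{\left(j,I \right)} = \frac{590 + I}{-757 + j}$
$\frac{1}{p{\left(-547,G \right)} + 571584} = \frac{1}{\frac{590 + \frac{87221}{28325}}{-757 - 547} + 571584} = \frac{1}{\frac{1}{-1304} \cdot \frac{16798971}{28325} + 571584} = \frac{1}{\left(- \frac{1}{1304}\right) \frac{16798971}{28325} + 571584} = \frac{1}{- \frac{16798971}{36935800} + 571584} = \frac{1}{\frac{21111895508229}{36935800}} = \frac{36935800}{21111895508229}$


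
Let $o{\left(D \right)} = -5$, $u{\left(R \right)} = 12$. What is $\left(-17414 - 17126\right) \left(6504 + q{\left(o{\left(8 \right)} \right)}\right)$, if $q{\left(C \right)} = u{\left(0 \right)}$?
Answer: $-225062640$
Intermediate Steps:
$q{\left(C \right)} = 12$
$\left(-17414 - 17126\right) \left(6504 + q{\left(o{\left(8 \right)} \right)}\right) = \left(-17414 - 17126\right) \left(6504 + 12\right) = \left(-34540\right) 6516 = -225062640$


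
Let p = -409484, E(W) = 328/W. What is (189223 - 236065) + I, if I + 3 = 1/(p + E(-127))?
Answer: -2436164668747/52004796 ≈ -46845.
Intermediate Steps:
I = -156014515/52004796 (I = -3 + 1/(-409484 + 328/(-127)) = -3 + 1/(-409484 + 328*(-1/127)) = -3 + 1/(-409484 - 328/127) = -3 + 1/(-52004796/127) = -3 - 127/52004796 = -156014515/52004796 ≈ -3.0000)
(189223 - 236065) + I = (189223 - 236065) - 156014515/52004796 = -46842 - 156014515/52004796 = -2436164668747/52004796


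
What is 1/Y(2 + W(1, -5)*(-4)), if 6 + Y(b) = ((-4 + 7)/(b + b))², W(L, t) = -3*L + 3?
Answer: -16/87 ≈ -0.18391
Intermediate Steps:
W(L, t) = 3 - 3*L
Y(b) = -6 + 9/(4*b²) (Y(b) = -6 + ((-4 + 7)/(b + b))² = -6 + (3/((2*b)))² = -6 + (3*(1/(2*b)))² = -6 + (3/(2*b))² = -6 + 9/(4*b²))
1/Y(2 + W(1, -5)*(-4)) = 1/(-6 + 9/(4*(2 + (3 - 3*1)*(-4))²)) = 1/(-6 + 9/(4*(2 + (3 - 3)*(-4))²)) = 1/(-6 + 9/(4*(2 + 0*(-4))²)) = 1/(-6 + 9/(4*(2 + 0)²)) = 1/(-6 + (9/4)/2²) = 1/(-6 + (9/4)*(¼)) = 1/(-6 + 9/16) = 1/(-87/16) = -16/87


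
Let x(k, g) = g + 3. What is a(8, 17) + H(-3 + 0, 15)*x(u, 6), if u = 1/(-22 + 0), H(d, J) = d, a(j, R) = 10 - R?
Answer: -34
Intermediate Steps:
u = -1/22 (u = 1/(-22) = -1/22 ≈ -0.045455)
x(k, g) = 3 + g
a(8, 17) + H(-3 + 0, 15)*x(u, 6) = (10 - 1*17) + (-3 + 0)*(3 + 6) = (10 - 17) - 3*9 = -7 - 27 = -34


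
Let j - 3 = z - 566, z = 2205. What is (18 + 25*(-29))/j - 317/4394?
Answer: -906768/1803737 ≈ -0.50272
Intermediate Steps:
j = 1642 (j = 3 + (2205 - 566) = 3 + 1639 = 1642)
(18 + 25*(-29))/j - 317/4394 = (18 + 25*(-29))/1642 - 317/4394 = (18 - 725)*(1/1642) - 317*1/4394 = -707*1/1642 - 317/4394 = -707/1642 - 317/4394 = -906768/1803737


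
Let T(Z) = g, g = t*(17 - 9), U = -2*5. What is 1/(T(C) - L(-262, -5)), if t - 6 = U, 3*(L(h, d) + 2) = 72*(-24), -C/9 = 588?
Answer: 1/546 ≈ 0.0018315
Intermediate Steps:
C = -5292 (C = -9*588 = -5292)
L(h, d) = -578 (L(h, d) = -2 + (72*(-24))/3 = -2 + (⅓)*(-1728) = -2 - 576 = -578)
U = -10
t = -4 (t = 6 - 10 = -4)
g = -32 (g = -4*(17 - 9) = -4*8 = -32)
T(Z) = -32
1/(T(C) - L(-262, -5)) = 1/(-32 - 1*(-578)) = 1/(-32 + 578) = 1/546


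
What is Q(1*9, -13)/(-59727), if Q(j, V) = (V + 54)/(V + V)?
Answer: 41/1552902 ≈ 2.6402e-5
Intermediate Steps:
Q(j, V) = (54 + V)/(2*V) (Q(j, V) = (54 + V)/((2*V)) = (54 + V)*(1/(2*V)) = (54 + V)/(2*V))
Q(1*9, -13)/(-59727) = ((½)*(54 - 13)/(-13))/(-59727) = ((½)*(-1/13)*41)*(-1/59727) = -41/26*(-1/59727) = 41/1552902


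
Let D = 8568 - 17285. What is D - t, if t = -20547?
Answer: 11830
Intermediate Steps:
D = -8717
D - t = -8717 - 1*(-20547) = -8717 + 20547 = 11830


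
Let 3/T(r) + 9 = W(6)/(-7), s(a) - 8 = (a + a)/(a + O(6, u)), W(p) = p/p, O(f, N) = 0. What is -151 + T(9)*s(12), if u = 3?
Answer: -4937/32 ≈ -154.28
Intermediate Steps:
W(p) = 1
s(a) = 10 (s(a) = 8 + (a + a)/(a + 0) = 8 + (2*a)/a = 8 + 2 = 10)
T(r) = -21/64 (T(r) = 3/(-9 + 1/(-7)) = 3/(-9 + 1*(-⅐)) = 3/(-9 - ⅐) = 3/(-64/7) = 3*(-7/64) = -21/64)
-151 + T(9)*s(12) = -151 - 21/64*10 = -151 - 105/32 = -4937/32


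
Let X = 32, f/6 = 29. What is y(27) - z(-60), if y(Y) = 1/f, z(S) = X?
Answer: -5567/174 ≈ -31.994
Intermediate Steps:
f = 174 (f = 6*29 = 174)
z(S) = 32
y(Y) = 1/174
y(27) - z(-60) = 1/174 - 1*32 = 1/174 - 32 = -5567/174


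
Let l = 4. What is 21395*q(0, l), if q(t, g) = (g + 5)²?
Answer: 1732995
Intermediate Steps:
q(t, g) = (5 + g)²
21395*q(0, l) = 21395*(5 + 4)² = 21395*9² = 21395*81 = 1732995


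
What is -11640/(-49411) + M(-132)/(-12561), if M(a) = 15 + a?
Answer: 50663709/206883857 ≈ 0.24489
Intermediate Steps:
-11640/(-49411) + M(-132)/(-12561) = -11640/(-49411) + (15 - 132)/(-12561) = -11640*(-1/49411) - 117*(-1/12561) = 11640/49411 + 39/4187 = 50663709/206883857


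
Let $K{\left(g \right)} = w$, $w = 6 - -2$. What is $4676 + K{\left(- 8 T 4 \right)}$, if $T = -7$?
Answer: $4684$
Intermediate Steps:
$w = 8$ ($w = 6 + 2 = 8$)
$K{\left(g \right)} = 8$
$4676 + K{\left(- 8 T 4 \right)} = 4676 + 8 = 4684$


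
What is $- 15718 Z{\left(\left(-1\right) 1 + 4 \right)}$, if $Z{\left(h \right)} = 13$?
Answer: $-204334$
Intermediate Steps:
$- 15718 Z{\left(\left(-1\right) 1 + 4 \right)} = \left(-15718\right) 13 = -204334$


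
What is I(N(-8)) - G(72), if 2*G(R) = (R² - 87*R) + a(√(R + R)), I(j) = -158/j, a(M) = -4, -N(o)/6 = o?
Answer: 12929/24 ≈ 538.71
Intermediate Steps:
N(o) = -6*o
G(R) = -2 + R²/2 - 87*R/2 (G(R) = ((R² - 87*R) - 4)/2 = (-4 + R² - 87*R)/2 = -2 + R²/2 - 87*R/2)
I(N(-8)) - G(72) = -158/((-6*(-8))) - (-2 + (½)*72² - 87/2*72) = -158/48 - (-2 + (½)*5184 - 3132) = -158*1/48 - (-2 + 2592 - 3132) = -79/24 - 1*(-542) = -79/24 + 542 = 12929/24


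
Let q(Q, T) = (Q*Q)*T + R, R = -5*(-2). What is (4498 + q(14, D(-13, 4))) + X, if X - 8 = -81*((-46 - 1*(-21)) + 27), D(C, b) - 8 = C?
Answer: 3374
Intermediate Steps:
R = 10
D(C, b) = 8 + C
q(Q, T) = 10 + T*Q² (q(Q, T) = (Q*Q)*T + 10 = Q²*T + 10 = T*Q² + 10 = 10 + T*Q²)
X = -154 (X = 8 - 81*((-46 - 1*(-21)) + 27) = 8 - 81*((-46 + 21) + 27) = 8 - 81*(-25 + 27) = 8 - 81*2 = 8 - 162 = -154)
(4498 + q(14, D(-13, 4))) + X = (4498 + (10 + (8 - 13)*14²)) - 154 = (4498 + (10 - 5*196)) - 154 = (4498 + (10 - 980)) - 154 = (4498 - 970) - 154 = 3528 - 154 = 3374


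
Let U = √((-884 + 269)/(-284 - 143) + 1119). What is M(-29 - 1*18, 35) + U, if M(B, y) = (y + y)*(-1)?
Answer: -70 + 2*√51072189/427 ≈ -36.527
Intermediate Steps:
U = 2*√51072189/427 (U = √(-615/(-427) + 1119) = √(-615*(-1/427) + 1119) = √(615/427 + 1119) = √(478428/427) = 2*√51072189/427 ≈ 33.473)
M(B, y) = -2*y (M(B, y) = (2*y)*(-1) = -2*y)
M(-29 - 1*18, 35) + U = -2*35 + 2*√51072189/427 = -70 + 2*√51072189/427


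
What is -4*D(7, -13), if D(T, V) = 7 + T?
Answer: -56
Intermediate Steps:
-4*D(7, -13) = -4*(7 + 7) = -4*14 = -56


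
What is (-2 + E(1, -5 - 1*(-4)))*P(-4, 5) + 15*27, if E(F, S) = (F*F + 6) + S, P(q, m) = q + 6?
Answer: 413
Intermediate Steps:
P(q, m) = 6 + q
E(F, S) = 6 + S + F**2 (E(F, S) = (F**2 + 6) + S = (6 + F**2) + S = 6 + S + F**2)
(-2 + E(1, -5 - 1*(-4)))*P(-4, 5) + 15*27 = (-2 + (6 + (-5 - 1*(-4)) + 1**2))*(6 - 4) + 15*27 = (-2 + (6 + (-5 + 4) + 1))*2 + 405 = (-2 + (6 - 1 + 1))*2 + 405 = (-2 + 6)*2 + 405 = 4*2 + 405 = 8 + 405 = 413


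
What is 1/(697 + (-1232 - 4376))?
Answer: -1/4911 ≈ -0.00020362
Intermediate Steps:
1/(697 + (-1232 - 4376)) = 1/(697 - 5608) = 1/(-4911) = -1/4911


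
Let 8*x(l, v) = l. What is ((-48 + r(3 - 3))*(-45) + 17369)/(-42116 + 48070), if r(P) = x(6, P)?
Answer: 77981/23816 ≈ 3.2743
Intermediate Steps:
x(l, v) = l/8
r(P) = ¾ (r(P) = (⅛)*6 = ¾)
((-48 + r(3 - 3))*(-45) + 17369)/(-42116 + 48070) = ((-48 + ¾)*(-45) + 17369)/(-42116 + 48070) = (-189/4*(-45) + 17369)/5954 = (8505/4 + 17369)*(1/5954) = (77981/4)*(1/5954) = 77981/23816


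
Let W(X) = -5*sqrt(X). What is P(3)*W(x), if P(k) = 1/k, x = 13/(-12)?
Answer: -5*I*sqrt(39)/18 ≈ -1.7347*I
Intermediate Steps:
x = -13/12 (x = 13*(-1/12) = -13/12 ≈ -1.0833)
P(3)*W(x) = (-5*I*sqrt(39)/6)/3 = -5*I*sqrt(39)/18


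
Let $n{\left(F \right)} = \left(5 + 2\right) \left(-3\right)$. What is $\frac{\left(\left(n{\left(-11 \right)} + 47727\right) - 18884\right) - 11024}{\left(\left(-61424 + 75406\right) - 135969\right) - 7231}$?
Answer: $- \frac{8899}{64609} \approx -0.13774$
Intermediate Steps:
$n{\left(F \right)} = -21$ ($n{\left(F \right)} = 7 \left(-3\right) = -21$)
$\frac{\left(\left(n{\left(-11 \right)} + 47727\right) - 18884\right) - 11024}{\left(\left(-61424 + 75406\right) - 135969\right) - 7231} = \frac{\left(\left(-21 + 47727\right) - 18884\right) - 11024}{\left(\left(-61424 + 75406\right) - 135969\right) - 7231} = \frac{\left(47706 - 18884\right) - 11024}{\left(13982 - 135969\right) - 7231} = \frac{28822 - 11024}{-121987 - 7231} = \frac{17798}{-129218} = 17798 \left(- \frac{1}{129218}\right) = - \frac{8899}{64609}$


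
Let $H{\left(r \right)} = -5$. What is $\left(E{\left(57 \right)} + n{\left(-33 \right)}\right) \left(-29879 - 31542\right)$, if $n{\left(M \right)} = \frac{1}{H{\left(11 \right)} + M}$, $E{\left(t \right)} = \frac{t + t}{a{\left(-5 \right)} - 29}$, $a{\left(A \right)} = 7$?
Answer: $\frac{133713517}{418} \approx 3.1989 \cdot 10^{5}$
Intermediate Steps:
$E{\left(t \right)} = - \frac{t}{11}$ ($E{\left(t \right)} = \frac{t + t}{7 - 29} = \frac{2 t}{-22} = 2 t \left(- \frac{1}{22}\right) = - \frac{t}{11}$)
$n{\left(M \right)} = \frac{1}{-5 + M}$
$\left(E{\left(57 \right)} + n{\left(-33 \right)}\right) \left(-29879 - 31542\right) = \left(\left(- \frac{1}{11}\right) 57 + \frac{1}{-5 - 33}\right) \left(-29879 - 31542\right) = \left(- \frac{57}{11} + \frac{1}{-38}\right) \left(-61421\right) = \left(- \frac{57}{11} - \frac{1}{38}\right) \left(-61421\right) = \left(- \frac{2177}{418}\right) \left(-61421\right) = \frac{133713517}{418}$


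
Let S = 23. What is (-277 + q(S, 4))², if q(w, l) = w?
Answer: 64516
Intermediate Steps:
(-277 + q(S, 4))² = (-277 + 23)² = (-254)² = 64516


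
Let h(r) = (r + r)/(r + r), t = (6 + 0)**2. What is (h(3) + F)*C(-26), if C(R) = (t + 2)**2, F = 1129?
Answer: 1631720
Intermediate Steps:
t = 36 (t = 6**2 = 36)
h(r) = 1 (h(r) = (2*r)/((2*r)) = (2*r)*(1/(2*r)) = 1)
C(R) = 1444 (C(R) = (36 + 2)**2 = 38**2 = 1444)
(h(3) + F)*C(-26) = (1 + 1129)*1444 = 1130*1444 = 1631720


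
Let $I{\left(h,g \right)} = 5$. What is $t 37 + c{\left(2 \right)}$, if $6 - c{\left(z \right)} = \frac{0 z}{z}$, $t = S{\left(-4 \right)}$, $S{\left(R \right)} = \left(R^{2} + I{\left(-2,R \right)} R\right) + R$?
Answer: $-290$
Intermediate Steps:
$S{\left(R \right)} = R^{2} + 6 R$ ($S{\left(R \right)} = \left(R^{2} + 5 R\right) + R = R^{2} + 6 R$)
$t = -8$ ($t = - 4 \left(6 - 4\right) = \left(-4\right) 2 = -8$)
$c{\left(z \right)} = 6$ ($c{\left(z \right)} = 6 - \frac{0 z}{z} = 6 - \frac{0}{z} = 6 - 0 = 6 + 0 = 6$)
$t 37 + c{\left(2 \right)} = \left(-8\right) 37 + 6 = -296 + 6 = -290$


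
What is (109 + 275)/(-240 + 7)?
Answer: -384/233 ≈ -1.6481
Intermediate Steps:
(109 + 275)/(-240 + 7) = 384/(-233) = 384*(-1/233) = -384/233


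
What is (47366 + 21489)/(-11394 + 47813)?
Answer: 68855/36419 ≈ 1.8906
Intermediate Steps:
(47366 + 21489)/(-11394 + 47813) = 68855/36419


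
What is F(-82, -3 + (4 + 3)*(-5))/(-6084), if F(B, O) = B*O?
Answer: -779/1521 ≈ -0.51216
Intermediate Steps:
F(-82, -3 + (4 + 3)*(-5))/(-6084) = -82*(-3 + (4 + 3)*(-5))/(-6084) = -82*(-3 + 7*(-5))*(-1/6084) = -82*(-3 - 35)*(-1/6084) = -82*(-38)*(-1/6084) = 3116*(-1/6084) = -779/1521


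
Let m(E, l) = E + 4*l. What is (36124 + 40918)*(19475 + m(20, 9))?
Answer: 1504707302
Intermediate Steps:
(36124 + 40918)*(19475 + m(20, 9)) = (36124 + 40918)*(19475 + (20 + 4*9)) = 77042*(19475 + (20 + 36)) = 77042*(19475 + 56) = 77042*19531 = 1504707302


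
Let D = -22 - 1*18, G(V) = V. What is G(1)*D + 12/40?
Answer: -397/10 ≈ -39.700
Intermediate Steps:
D = -40 (D = -22 - 18 = -40)
G(1)*D + 12/40 = 1*(-40) + 12/40 = -40 + 12*(1/40) = -40 + 3/10 = -397/10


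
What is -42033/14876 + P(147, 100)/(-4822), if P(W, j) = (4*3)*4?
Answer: -101698587/35866036 ≈ -2.8355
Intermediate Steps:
P(W, j) = 48 (P(W, j) = 12*4 = 48)
-42033/14876 + P(147, 100)/(-4822) = -42033/14876 + 48/(-4822) = -42033*1/14876 + 48*(-1/4822) = -42033/14876 - 24/2411 = -101698587/35866036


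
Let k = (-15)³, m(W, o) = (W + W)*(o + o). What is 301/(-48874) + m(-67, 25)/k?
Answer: 1865371/942570 ≈ 1.9790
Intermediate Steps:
m(W, o) = 4*W*o (m(W, o) = (2*W)*(2*o) = 4*W*o)
k = -3375
301/(-48874) + m(-67, 25)/k = 301/(-48874) + (4*(-67)*25)/(-3375) = 301*(-1/48874) - 6700*(-1/3375) = -43/6982 + 268/135 = 1865371/942570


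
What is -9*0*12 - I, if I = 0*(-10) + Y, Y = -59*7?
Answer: 413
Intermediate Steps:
Y = -413
I = -413 (I = 0*(-10) - 413 = 0 - 413 = -413)
-9*0*12 - I = -9*0*12 - 1*(-413) = 0*12 + 413 = 0 + 413 = 413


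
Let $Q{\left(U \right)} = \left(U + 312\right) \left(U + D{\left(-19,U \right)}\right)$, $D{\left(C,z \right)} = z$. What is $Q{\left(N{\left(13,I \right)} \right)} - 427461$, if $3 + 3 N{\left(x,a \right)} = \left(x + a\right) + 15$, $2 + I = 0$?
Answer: $- \frac{3803035}{9} \approx -4.2256 \cdot 10^{5}$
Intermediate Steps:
$I = -2$ ($I = -2 + 0 = -2$)
$N{\left(x,a \right)} = 4 + \frac{a}{3} + \frac{x}{3}$ ($N{\left(x,a \right)} = -1 + \frac{\left(x + a\right) + 15}{3} = -1 + \frac{\left(a + x\right) + 15}{3} = -1 + \frac{15 + a + x}{3} = -1 + \left(5 + \frac{a}{3} + \frac{x}{3}\right) = 4 + \frac{a}{3} + \frac{x}{3}$)
$Q{\left(U \right)} = 2 U \left(312 + U\right)$ ($Q{\left(U \right)} = \left(U + 312\right) \left(U + U\right) = \left(312 + U\right) 2 U = 2 U \left(312 + U\right)$)
$Q{\left(N{\left(13,I \right)} \right)} - 427461 = 2 \left(4 + \frac{1}{3} \left(-2\right) + \frac{1}{3} \cdot 13\right) \left(312 + \left(4 + \frac{1}{3} \left(-2\right) + \frac{1}{3} \cdot 13\right)\right) - 427461 = 2 \left(4 - \frac{2}{3} + \frac{13}{3}\right) \left(312 + \left(4 - \frac{2}{3} + \frac{13}{3}\right)\right) - 427461 = 2 \cdot \frac{23}{3} \left(312 + \frac{23}{3}\right) - 427461 = 2 \cdot \frac{23}{3} \cdot \frac{959}{3} - 427461 = \frac{44114}{9} - 427461 = - \frac{3803035}{9}$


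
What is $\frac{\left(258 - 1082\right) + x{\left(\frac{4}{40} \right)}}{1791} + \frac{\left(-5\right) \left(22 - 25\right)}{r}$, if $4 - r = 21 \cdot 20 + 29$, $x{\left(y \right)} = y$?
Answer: $- \frac{787001}{1593990} \approx -0.49373$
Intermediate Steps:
$r = -445$ ($r = 4 - \left(21 \cdot 20 + 29\right) = 4 - \left(420 + 29\right) = 4 - 449 = -445$)
$\frac{\left(258 - 1082\right) + x{\left(\frac{4}{40} \right)}}{1791} + \frac{\left(-5\right) \left(22 - 25\right)}{r} = \frac{\left(258 - 1082\right) + \frac{4}{40}}{1791} + \frac{\left(-5\right) \left(22 - 25\right)}{-445} = \left(-824 + 4 \cdot \frac{1}{40}\right) \frac{1}{1791} + \left(-5\right) \left(-3\right) \left(- \frac{1}{445}\right) = \left(-824 + \frac{1}{10}\right) \frac{1}{1791} + 15 \left(- \frac{1}{445}\right) = \left(- \frac{8239}{10}\right) \frac{1}{1791} - \frac{3}{89} = - \frac{8239}{17910} - \frac{3}{89} = - \frac{787001}{1593990}$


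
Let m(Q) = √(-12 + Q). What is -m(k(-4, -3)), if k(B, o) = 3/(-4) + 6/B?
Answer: -I*√57/2 ≈ -3.7749*I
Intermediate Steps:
k(B, o) = -¾ + 6/B (k(B, o) = 3*(-¼) + 6/B = -¾ + 6/B)
-m(k(-4, -3)) = -√(-12 + (-¾ + 6/(-4))) = -√(-12 + (-¾ + 6*(-¼))) = -√(-12 + (-¾ - 3/2)) = -√(-12 - 9/4) = -√(-57/4) = -I*√57/2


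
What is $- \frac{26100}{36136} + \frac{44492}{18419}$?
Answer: $\frac{281756753}{166397246} \approx 1.6933$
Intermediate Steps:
$- \frac{26100}{36136} + \frac{44492}{18419} = \left(-26100\right) \frac{1}{36136} + 44492 \cdot \frac{1}{18419} = - \frac{6525}{9034} + \frac{44492}{18419} = \frac{281756753}{166397246}$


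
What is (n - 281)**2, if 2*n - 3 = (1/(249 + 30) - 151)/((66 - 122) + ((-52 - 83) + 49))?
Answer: 122150395395889/1569585924 ≈ 77823.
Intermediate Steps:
n = 80491/39618 (n = 3/2 + ((1/(249 + 30) - 151)/((66 - 122) + ((-52 - 83) + 49)))/2 = 3/2 + ((1/279 - 151)/(-56 + (-135 + 49)))/2 = 3/2 + ((1/279 - 151)/(-56 - 86))/2 = 3/2 + (-42128/279/(-142))/2 = 3/2 + (-42128/279*(-1/142))/2 = 3/2 + (1/2)*(21064/19809) = 3/2 + 10532/19809 = 80491/39618 ≈ 2.0317)
(n - 281)**2 = (80491/39618 - 281)**2 = (-11052167/39618)**2 = 122150395395889/1569585924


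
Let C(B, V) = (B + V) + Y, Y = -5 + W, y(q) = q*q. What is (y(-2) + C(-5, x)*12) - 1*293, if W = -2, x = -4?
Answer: -481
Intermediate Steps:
y(q) = q**2
Y = -7 (Y = -5 - 2 = -7)
C(B, V) = -7 + B + V (C(B, V) = (B + V) - 7 = -7 + B + V)
(y(-2) + C(-5, x)*12) - 1*293 = ((-2)**2 + (-7 - 5 - 4)*12) - 1*293 = (4 - 16*12) - 293 = (4 - 192) - 293 = -188 - 293 = -481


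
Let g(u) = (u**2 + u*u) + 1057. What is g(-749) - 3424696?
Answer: -2301637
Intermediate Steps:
g(u) = 1057 + 2*u**2 (g(u) = (u**2 + u**2) + 1057 = 2*u**2 + 1057 = 1057 + 2*u**2)
g(-749) - 3424696 = (1057 + 2*(-749)**2) - 3424696 = (1057 + 2*561001) - 3424696 = (1057 + 1122002) - 3424696 = 1123059 - 3424696 = -2301637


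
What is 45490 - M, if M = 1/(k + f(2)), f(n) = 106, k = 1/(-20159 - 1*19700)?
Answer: 192197621111/4225053 ≈ 45490.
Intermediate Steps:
k = -1/39859 (k = 1/(-20159 - 19700) = 1/(-39859) = -1/39859 ≈ -2.5088e-5)
M = 39859/4225053 (M = 1/(-1/39859 + 106) = 1/(4225053/39859) = 39859/4225053 ≈ 0.0094340)
45490 - M = 45490 - 1*39859/4225053 = 45490 - 39859/4225053 = 192197621111/4225053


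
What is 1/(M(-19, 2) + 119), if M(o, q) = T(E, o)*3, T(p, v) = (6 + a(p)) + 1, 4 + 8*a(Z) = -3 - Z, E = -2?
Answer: 8/1105 ≈ 0.0072398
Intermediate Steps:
a(Z) = -7/8 - Z/8 (a(Z) = -1/2 + (-3 - Z)/8 = -1/2 + (-3/8 - Z/8) = -7/8 - Z/8)
T(p, v) = 49/8 - p/8 (T(p, v) = (6 + (-7/8 - p/8)) + 1 = (41/8 - p/8) + 1 = 49/8 - p/8)
M(o, q) = 153/8 (M(o, q) = (49/8 - 1/8*(-2))*3 = (49/8 + 1/4)*3 = (51/8)*3 = 153/8)
1/(M(-19, 2) + 119) = 1/(153/8 + 119) = 1/(1105/8) = 8/1105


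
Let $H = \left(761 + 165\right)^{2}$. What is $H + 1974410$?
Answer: $2831886$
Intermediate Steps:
$H = 857476$ ($H = 926^{2} = 857476$)
$H + 1974410 = 857476 + 1974410 = 2831886$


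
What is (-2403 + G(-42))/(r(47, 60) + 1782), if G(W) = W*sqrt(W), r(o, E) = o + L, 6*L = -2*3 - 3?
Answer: -4806/3655 - 84*I*sqrt(42)/3655 ≈ -1.3149 - 0.14894*I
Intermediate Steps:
L = -3/2 (L = (-2*3 - 3)/6 = (-6 - 3)/6 = (1/6)*(-9) = -3/2 ≈ -1.5000)
r(o, E) = -3/2 + o (r(o, E) = o - 3/2 = -3/2 + o)
G(W) = W**(3/2)
(-2403 + G(-42))/(r(47, 60) + 1782) = (-2403 + (-42)**(3/2))/((-3/2 + 47) + 1782) = (-2403 - 42*I*sqrt(42))/(91/2 + 1782) = (-2403 - 42*I*sqrt(42))/(3655/2) = (-2403 - 42*I*sqrt(42))*(2/3655) = -4806/3655 - 84*I*sqrt(42)/3655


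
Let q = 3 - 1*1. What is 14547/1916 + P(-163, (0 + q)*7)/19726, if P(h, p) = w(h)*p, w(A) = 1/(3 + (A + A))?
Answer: 6620439613/871985012 ≈ 7.5924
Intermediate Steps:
q = 2 (q = 3 - 1 = 2)
w(A) = 1/(3 + 2*A)
P(h, p) = p/(3 + 2*h)
14547/1916 + P(-163, (0 + q)*7)/19726 = 14547/1916 + (((0 + 2)*7)/(3 + 2*(-163)))/19726 = 14547*(1/1916) + ((2*7)/(3 - 326))*(1/19726) = 14547/1916 + (14/(-323))*(1/19726) = 14547/1916 + (14*(-1/323))*(1/19726) = 14547/1916 - 14/323*1/19726 = 14547/1916 - 1/455107 = 6620439613/871985012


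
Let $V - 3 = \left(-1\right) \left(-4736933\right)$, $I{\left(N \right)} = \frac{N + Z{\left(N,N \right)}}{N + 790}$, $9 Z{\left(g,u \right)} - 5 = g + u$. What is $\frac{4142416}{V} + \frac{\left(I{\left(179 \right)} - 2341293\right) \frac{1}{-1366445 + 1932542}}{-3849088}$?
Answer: $\frac{36852586646768555065}{42141622156219184256} \approx 0.87449$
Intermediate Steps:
$Z{\left(g,u \right)} = \frac{5}{9} + \frac{g}{9} + \frac{u}{9}$ ($Z{\left(g,u \right)} = \frac{5}{9} + \frac{g + u}{9} = \frac{5}{9} + \left(\frac{g}{9} + \frac{u}{9}\right) = \frac{5}{9} + \frac{g}{9} + \frac{u}{9}$)
$I{\left(N \right)} = \frac{\frac{5}{9} + \frac{11 N}{9}}{790 + N}$ ($I{\left(N \right)} = \frac{N + \left(\frac{5}{9} + \frac{N}{9} + \frac{N}{9}\right)}{N + 790} = \frac{N + \left(\frac{5}{9} + \frac{2 N}{9}\right)}{790 + N} = \frac{\frac{5}{9} + \frac{11 N}{9}}{790 + N}$)
$V = 4736936$ ($V = 3 - -4736933 = 3 + 4736933 = 4736936$)
$\frac{4142416}{V} + \frac{\left(I{\left(179 \right)} - 2341293\right) \frac{1}{-1366445 + 1932542}}{-3849088} = \frac{4142416}{4736936} + \frac{\left(\frac{5 + 11 \cdot 179}{9 \left(790 + 179\right)} - 2341293\right) \frac{1}{-1366445 + 1932542}}{-3849088} = 4142416 \cdot \frac{1}{4736936} + \frac{\frac{5 + 1969}{9 \cdot 969} - 2341293}{566097} \left(- \frac{1}{3849088}\right) = \frac{5818}{6653} + \left(\frac{1}{9} \cdot \frac{1}{969} \cdot 1974 - 2341293\right) \frac{1}{566097} \left(- \frac{1}{3849088}\right) = \frac{5818}{6653} + \left(\frac{658}{2907} - 2341293\right) \frac{1}{566097} \left(- \frac{1}{3849088}\right) = \frac{5818}{6653} + \left(- \frac{6806138093}{2907}\right) \frac{1}{566097} \left(- \frac{1}{3849088}\right) = \frac{5818}{6653} - - \frac{6806138093}{6334228491841152} = \frac{5818}{6653} + \frac{6806138093}{6334228491841152} = \frac{36852586646768555065}{42141622156219184256}$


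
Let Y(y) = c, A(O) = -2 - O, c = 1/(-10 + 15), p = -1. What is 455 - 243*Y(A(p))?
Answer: 2032/5 ≈ 406.40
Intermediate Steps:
c = 1/5 ≈ 0.20000
Y(y) = 1/5
455 - 243*Y(A(p)) = 455 - 243*1/5 = 455 - 243/5 = 2032/5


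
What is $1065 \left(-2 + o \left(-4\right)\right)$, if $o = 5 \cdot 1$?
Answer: $-23430$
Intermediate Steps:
$o = 5$
$1065 \left(-2 + o \left(-4\right)\right) = 1065 \left(-2 + 5 \left(-4\right)\right) = 1065 \left(-2 - 20\right) = 1065 \left(-22\right) = -23430$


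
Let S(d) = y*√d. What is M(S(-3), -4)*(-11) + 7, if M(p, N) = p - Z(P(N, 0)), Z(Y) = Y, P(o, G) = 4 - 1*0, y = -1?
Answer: 51 + 11*I*√3 ≈ 51.0 + 19.053*I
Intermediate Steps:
P(o, G) = 4 (P(o, G) = 4 + 0 = 4)
S(d) = -√d
M(p, N) = -4 + p (M(p, N) = p - 1*4 = p - 4 = -4 + p)
M(S(-3), -4)*(-11) + 7 = (-4 - √(-3))*(-11) + 7 = (-4 - I*√3)*(-11) + 7 = (44 + 11*I*√3) + 7 = 51 + 11*I*√3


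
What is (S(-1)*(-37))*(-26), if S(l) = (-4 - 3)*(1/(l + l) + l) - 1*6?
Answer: 4329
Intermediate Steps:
S(l) = -6 - 7*l - 7/(2*l) (S(l) = -7*(1/(2*l) + l) - 6 = -7*(l + 1/(2*l)) - 6 = (-7*l - 7/(2*l)) - 6 = -6 - 7*l - 7/(2*l))
(S(-1)*(-37))*(-26) = ((-6 - 7*(-1) - 7/2/(-1))*(-37))*(-26) = ((-6 + 7 - 7/2*(-1))*(-37))*(-26) = ((-6 + 7 + 7/2)*(-37))*(-26) = ((9/2)*(-37))*(-26) = -333/2*(-26) = 4329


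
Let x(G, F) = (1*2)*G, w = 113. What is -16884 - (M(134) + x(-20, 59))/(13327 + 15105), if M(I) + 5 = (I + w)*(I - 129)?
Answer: -240023539/14216 ≈ -16884.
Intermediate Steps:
x(G, F) = 2*G
M(I) = -5 + (-129 + I)*(113 + I) (M(I) = -5 + (I + 113)*(I - 129) = -5 + (113 + I)*(-129 + I) = -5 + (-129 + I)*(113 + I))
-16884 - (M(134) + x(-20, 59))/(13327 + 15105) = -16884 - ((-14582 + 134² - 16*134) + 2*(-20))/(13327 + 15105) = -16884 - ((-14582 + 17956 - 2144) - 40)/28432 = -16884 - (1230 - 40)/28432 = -16884 - 1190/28432 = -16884 - 1*595/14216 = -16884 - 595/14216 = -240023539/14216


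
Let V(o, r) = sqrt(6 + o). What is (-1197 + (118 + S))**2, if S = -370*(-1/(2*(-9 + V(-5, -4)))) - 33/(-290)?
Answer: 1634135258889/1345600 ≈ 1.2144e+6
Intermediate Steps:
S = -26693/1160 (S = -370*(-1/(2*(-9 + sqrt(6 - 5)))) - 33/(-290) = -370*(-1/(2*(-9 + sqrt(1)))) - 33*(-1/290) = -370*(-1/(2*(-9 + 1))) + 33/290 = -370/((-8*(-2))) + 33/290 = -370/16 + 33/290 = -370*1/16 + 33/290 = -185/8 + 33/290 = -26693/1160 ≈ -23.011)
(-1197 + (118 + S))**2 = (-1197 + (118 - 26693/1160))**2 = (-1197 + 110187/1160)**2 = (-1278333/1160)**2 = 1634135258889/1345600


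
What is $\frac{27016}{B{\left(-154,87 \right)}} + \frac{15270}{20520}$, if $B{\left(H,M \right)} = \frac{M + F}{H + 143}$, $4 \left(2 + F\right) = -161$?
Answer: $- \frac{812982425}{122436} \approx -6640.1$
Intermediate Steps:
$F = - \frac{169}{4}$ ($F = -2 + \frac{1}{4} \left(-161\right) = -2 - \frac{161}{4} = - \frac{169}{4} \approx -42.25$)
$B{\left(H,M \right)} = \frac{- \frac{169}{4} + M}{143 + H}$ ($B{\left(H,M \right)} = \frac{M - \frac{169}{4}}{H + 143} = \frac{- \frac{169}{4} + M}{143 + H}$)
$\frac{27016}{B{\left(-154,87 \right)}} + \frac{15270}{20520} = \frac{27016}{\frac{1}{143 - 154} \left(- \frac{169}{4} + 87\right)} + \frac{15270}{20520} = \frac{27016}{\frac{1}{-11} \cdot \frac{179}{4}} + 15270 \cdot \frac{1}{20520} = \frac{27016}{\left(- \frac{1}{11}\right) \frac{179}{4}} + \frac{509}{684} = \frac{27016}{- \frac{179}{44}} + \frac{509}{684} = 27016 \left(- \frac{44}{179}\right) + \frac{509}{684} = - \frac{1188704}{179} + \frac{509}{684} = - \frac{812982425}{122436}$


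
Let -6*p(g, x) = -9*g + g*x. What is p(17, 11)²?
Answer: 289/9 ≈ 32.111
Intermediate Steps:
p(g, x) = 3*g/2 - g*x/6 (p(g, x) = -(-9*g + g*x)/6 = 3*g/2 - g*x/6)
p(17, 11)² = ((⅙)*17*(9 - 1*11))² = ((⅙)*17*(9 - 11))² = ((⅙)*17*(-2))² = (-17/3)² = 289/9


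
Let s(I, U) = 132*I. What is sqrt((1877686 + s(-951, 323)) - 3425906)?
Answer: 2*I*sqrt(418438) ≈ 1293.7*I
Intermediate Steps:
sqrt((1877686 + s(-951, 323)) - 3425906) = sqrt((1877686 + 132*(-951)) - 3425906) = sqrt((1877686 - 125532) - 3425906) = sqrt(1752154 - 3425906) = sqrt(-1673752) = 2*I*sqrt(418438)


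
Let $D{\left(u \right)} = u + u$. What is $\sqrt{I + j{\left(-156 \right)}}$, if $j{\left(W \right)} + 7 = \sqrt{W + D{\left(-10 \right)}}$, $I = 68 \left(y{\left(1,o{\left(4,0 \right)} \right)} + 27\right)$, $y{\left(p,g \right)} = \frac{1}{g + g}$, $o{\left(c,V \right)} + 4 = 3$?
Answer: $\sqrt{1795 + 4 i \sqrt{11}} \approx 42.368 + 0.1566 i$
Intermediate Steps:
$D{\left(u \right)} = 2 u$
$o{\left(c,V \right)} = -1$ ($o{\left(c,V \right)} = -4 + 3 = -1$)
$y{\left(p,g \right)} = \frac{1}{2 g}$
$I = 1802$ ($I = 68 \left(\frac{1}{2 \left(-1\right)} + 27\right) = 68 \left(\frac{1}{2} \left(-1\right) + 27\right) = 68 \left(- \frac{1}{2} + 27\right) = 68 \cdot \frac{53}{2} = 1802$)
$j{\left(W \right)} = -7 + \sqrt{-20 + W}$ ($j{\left(W \right)} = -7 + \sqrt{W + 2 \left(-10\right)} = -7 + \sqrt{W - 20} = -7 + \sqrt{-20 + W}$)
$\sqrt{I + j{\left(-156 \right)}} = \sqrt{1802 - \left(7 - \sqrt{-20 - 156}\right)} = \sqrt{1802 - \left(7 - \sqrt{-176}\right)} = \sqrt{1802 - \left(7 - 4 i \sqrt{11}\right)} = \sqrt{1795 + 4 i \sqrt{11}}$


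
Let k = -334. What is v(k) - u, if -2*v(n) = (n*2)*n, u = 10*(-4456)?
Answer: -66996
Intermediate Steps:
u = -44560
v(n) = -n² (v(n) = -n*2*n/2 = -2*n*n/2 = -n²)
v(k) - u = -1*(-334)² - 1*(-44560) = -1*111556 + 44560 = -111556 + 44560 = -66996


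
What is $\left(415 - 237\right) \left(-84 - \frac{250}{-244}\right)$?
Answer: $- \frac{900947}{61} \approx -14770.0$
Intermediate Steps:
$\left(415 - 237\right) \left(-84 - \frac{250}{-244}\right) = 178 \left(-84 - - \frac{125}{122}\right) = 178 \left(-84 + \frac{125}{122}\right) = 178 \left(- \frac{10123}{122}\right) = - \frac{900947}{61}$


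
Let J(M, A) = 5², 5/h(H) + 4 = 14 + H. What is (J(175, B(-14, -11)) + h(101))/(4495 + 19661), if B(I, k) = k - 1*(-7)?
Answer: 695/670329 ≈ 0.0010368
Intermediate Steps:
B(I, k) = 7 + k (B(I, k) = k + 7 = 7 + k)
h(H) = 5/(10 + H) (h(H) = 5/(-4 + (14 + H)) = 5/(10 + H))
J(M, A) = 25
(J(175, B(-14, -11)) + h(101))/(4495 + 19661) = (25 + 5/(10 + 101))/(4495 + 19661) = (25 + 5/111)/24156 = (25 + 5*(1/111))*(1/24156) = (25 + 5/111)*(1/24156) = (2780/111)*(1/24156) = 695/670329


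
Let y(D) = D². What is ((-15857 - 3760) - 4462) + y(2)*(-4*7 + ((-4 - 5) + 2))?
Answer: -24219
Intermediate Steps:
((-15857 - 3760) - 4462) + y(2)*(-4*7 + ((-4 - 5) + 2)) = ((-15857 - 3760) - 4462) + 2²*(-4*7 + ((-4 - 5) + 2)) = (-19617 - 4462) + 4*(-28 + (-9 + 2)) = -24079 + 4*(-28 - 7) = -24079 + 4*(-35) = -24079 - 140 = -24219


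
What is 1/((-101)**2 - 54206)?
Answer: -1/44005 ≈ -2.2725e-5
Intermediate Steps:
1/((-101)**2 - 54206) = 1/(10201 - 54206) = 1/(-44005) = -1/44005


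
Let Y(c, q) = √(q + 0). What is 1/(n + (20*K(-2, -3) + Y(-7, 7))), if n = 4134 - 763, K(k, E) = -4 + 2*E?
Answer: 453/1436462 - √7/10055234 ≈ 0.00031509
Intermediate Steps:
Y(c, q) = √q
n = 3371
1/(n + (20*K(-2, -3) + Y(-7, 7))) = 1/(3371 + (20*(-4 + 2*(-3)) + √7)) = 1/(3371 + (20*(-4 - 6) + √7)) = 1/(3371 + (20*(-10) + √7)) = 1/(3371 + (-200 + √7)) = 1/(3171 + √7)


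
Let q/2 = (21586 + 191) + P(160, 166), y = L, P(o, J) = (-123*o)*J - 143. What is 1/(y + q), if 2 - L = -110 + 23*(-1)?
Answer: -1/6490357 ≈ -1.5407e-7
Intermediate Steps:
P(o, J) = -143 - 123*J*o (P(o, J) = -123*J*o - 143 = -143 - 123*J*o)
L = 135 (L = 2 - (-110 + 23*(-1)) = 2 - (-110 - 23) = 2 - 1*(-133) = 2 + 133 = 135)
y = 135
q = -6490492 (q = 2*((21586 + 191) + (-143 - 123*166*160)) = 2*(21777 + (-143 - 3266880)) = 2*(21777 - 3267023) = 2*(-3245246) = -6490492)
1/(y + q) = 1/(135 - 6490492) = 1/(-6490357) = -1/6490357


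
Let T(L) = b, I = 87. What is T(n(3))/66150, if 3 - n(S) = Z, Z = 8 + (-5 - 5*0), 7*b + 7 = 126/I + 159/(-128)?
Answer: -25219/1718841600 ≈ -1.4672e-5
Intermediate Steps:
b = -25219/25984 (b = -1 + (126/87 + 159/(-128))/7 = -1 + (126*(1/87) + 159*(-1/128))/7 = -1 + (42/29 - 159/128)/7 = -1 + (1/7)*(765/3712) = -1 + 765/25984 = -25219/25984 ≈ -0.97056)
Z = 3 (Z = 8 + (-5 + 0) = 8 - 5 = 3)
n(S) = 0 (n(S) = 3 - 1*3 = 3 - 3 = 0)
T(L) = -25219/25984
T(n(3))/66150 = -25219/25984/66150 = -25219/25984*1/66150 = -25219/1718841600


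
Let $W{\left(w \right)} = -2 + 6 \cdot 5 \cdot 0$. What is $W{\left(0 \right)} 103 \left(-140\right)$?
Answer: $28840$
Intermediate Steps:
$W{\left(w \right)} = -2$ ($W{\left(w \right)} = -2 + 30 \cdot 0 = -2 + 0 = -2$)
$W{\left(0 \right)} 103 \left(-140\right) = \left(-2\right) 103 \left(-140\right) = \left(-206\right) \left(-140\right) = 28840$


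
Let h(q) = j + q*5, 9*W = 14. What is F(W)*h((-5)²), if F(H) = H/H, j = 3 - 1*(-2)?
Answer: 130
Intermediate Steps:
W = 14/9 (W = (⅑)*14 = 14/9 ≈ 1.5556)
j = 5 (j = 3 + 2 = 5)
F(H) = 1
h(q) = 5 + 5*q (h(q) = 5 + q*5 = 5 + 5*q)
F(W)*h((-5)²) = 1*(5 + 5*(-5)²) = 1*(5 + 5*25) = 1*(5 + 125) = 1*130 = 130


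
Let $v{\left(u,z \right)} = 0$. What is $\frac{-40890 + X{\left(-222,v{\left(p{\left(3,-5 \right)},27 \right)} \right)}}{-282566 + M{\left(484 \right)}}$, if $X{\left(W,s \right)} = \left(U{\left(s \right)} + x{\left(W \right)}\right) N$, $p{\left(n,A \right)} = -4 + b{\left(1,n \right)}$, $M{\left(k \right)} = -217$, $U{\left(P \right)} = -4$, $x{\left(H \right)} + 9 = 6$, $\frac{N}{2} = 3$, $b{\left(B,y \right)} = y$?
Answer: $\frac{13644}{94261} \approx 0.14475$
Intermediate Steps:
$N = 6$ ($N = 2 \cdot 3 = 6$)
$x{\left(H \right)} = -3$ ($x{\left(H \right)} = -9 + 6 = -3$)
$p{\left(n,A \right)} = -4 + n$
$X{\left(W,s \right)} = -42$ ($X{\left(W,s \right)} = \left(-4 - 3\right) 6 = \left(-7\right) 6 = -42$)
$\frac{-40890 + X{\left(-222,v{\left(p{\left(3,-5 \right)},27 \right)} \right)}}{-282566 + M{\left(484 \right)}} = \frac{-40890 - 42}{-282566 - 217} = - \frac{40932}{-282783} = \left(-40932\right) \left(- \frac{1}{282783}\right) = \frac{13644}{94261}$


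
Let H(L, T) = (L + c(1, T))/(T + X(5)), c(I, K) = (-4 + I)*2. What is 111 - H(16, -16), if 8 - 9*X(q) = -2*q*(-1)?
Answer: 8148/73 ≈ 111.62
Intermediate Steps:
c(I, K) = -8 + 2*I
X(q) = 8/9 - 2*q/9 (X(q) = 8/9 - (-2*q)*(-1)/9 = 8/9 - 2*q/9)
H(L, T) = (-6 + L)/(-2/9 + T) (H(L, T) = (L + (-8 + 2*1))/(T + (8/9 - 2/9*5)) = (L + (-8 + 2))/(T + (8/9 - 10/9)) = (L - 6)/(T - 2/9) = (-6 + L)/(-2/9 + T))
111 - H(16, -16) = 111 - 9*(-6 + 16)/(-2 + 9*(-16)) = 111 - 9*10/(-2 - 144) = 111 - 9*10/(-146) = 111 - 9*(-1)*10/146 = 111 - 1*(-45/73) = 111 + 45/73 = 8148/73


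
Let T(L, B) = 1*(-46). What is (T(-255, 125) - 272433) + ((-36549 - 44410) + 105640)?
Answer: -247798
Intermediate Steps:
T(L, B) = -46
(T(-255, 125) - 272433) + ((-36549 - 44410) + 105640) = (-46 - 272433) + ((-36549 - 44410) + 105640) = -272479 + (-80959 + 105640) = -272479 + 24681 = -247798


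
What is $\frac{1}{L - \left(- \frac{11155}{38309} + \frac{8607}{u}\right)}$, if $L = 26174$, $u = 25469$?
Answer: $\frac{975691921}{25537714721386} \approx 3.8206 \cdot 10^{-5}$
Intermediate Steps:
$\frac{1}{L - \left(- \frac{11155}{38309} + \frac{8607}{u}\right)} = \frac{1}{26174 - \left(- \frac{11155}{38309} + \frac{8607}{25469}\right)} = \frac{1}{26174 - \frac{45618868}{975691921}} = \frac{1}{\frac{25537714721386}{975691921}} = \frac{975691921}{25537714721386}$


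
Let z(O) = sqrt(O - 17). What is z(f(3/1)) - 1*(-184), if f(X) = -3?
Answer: 184 + 2*I*sqrt(5) ≈ 184.0 + 4.4721*I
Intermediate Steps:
z(O) = sqrt(-17 + O)
z(f(3/1)) - 1*(-184) = sqrt(-17 - 3) - 1*(-184) = sqrt(-20) + 184 = 2*I*sqrt(5) + 184 = 184 + 2*I*sqrt(5)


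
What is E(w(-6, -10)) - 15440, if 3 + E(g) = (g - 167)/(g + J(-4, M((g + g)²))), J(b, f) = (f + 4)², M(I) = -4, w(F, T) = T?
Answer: -154253/10 ≈ -15425.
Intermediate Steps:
J(b, f) = (4 + f)²
E(g) = -3 + (-167 + g)/g (E(g) = -3 + (g - 167)/(g + (4 - 4)²) = -3 + (-167 + g)/(g + 0²) = -3 + (-167 + g)/(g + 0) = -3 + (-167 + g)/g)
E(w(-6, -10)) - 15440 = (-2 - 167/(-10)) - 15440 = (-2 - 167*(-⅒)) - 15440 = (-2 + 167/10) - 15440 = 147/10 - 15440 = -154253/10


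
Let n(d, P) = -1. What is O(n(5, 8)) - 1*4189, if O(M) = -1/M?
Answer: -4188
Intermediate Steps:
O(n(5, 8)) - 1*4189 = -1/(-1) - 1*4189 = -1*(-1) - 4189 = 1 - 4189 = -4188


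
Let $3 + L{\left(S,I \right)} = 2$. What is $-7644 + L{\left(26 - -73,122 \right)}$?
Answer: $-7645$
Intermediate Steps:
$L{\left(S,I \right)} = -1$ ($L{\left(S,I \right)} = -3 + 2 = -1$)
$-7644 + L{\left(26 - -73,122 \right)} = -7644 - 1 = -7645$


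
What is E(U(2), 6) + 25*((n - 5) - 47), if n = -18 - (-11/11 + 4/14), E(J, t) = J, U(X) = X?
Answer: -12111/7 ≈ -1730.1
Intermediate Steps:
n = -121/7 (n = -18 - (-11*1/11 + 4*(1/14)) = -18 - (-1 + 2/7) = -18 - 1*(-5/7) = -18 + 5/7 = -121/7 ≈ -17.286)
E(U(2), 6) + 25*((n - 5) - 47) = 2 + 25*((-121/7 - 5) - 47) = 2 + 25*(-156/7 - 47) = 2 + 25*(-485/7) = 2 - 12125/7 = -12111/7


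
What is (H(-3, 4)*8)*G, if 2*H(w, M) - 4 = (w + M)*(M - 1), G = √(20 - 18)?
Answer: 28*√2 ≈ 39.598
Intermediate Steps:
G = √2 ≈ 1.4142
H(w, M) = 2 + (-1 + M)*(M + w)/2 (H(w, M) = 2 + ((w + M)*(M - 1))/2 = 2 + ((M + w)*(-1 + M))/2 = 2 + ((-1 + M)*(M + w))/2 = 2 + (-1 + M)*(M + w)/2)
(H(-3, 4)*8)*G = ((2 + (½)*4² - ½*4 - ½*(-3) + (½)*4*(-3))*8)*√2 = ((2 + (½)*16 - 2 + 3/2 - 6)*8)*√2 = ((2 + 8 - 2 + 3/2 - 6)*8)*√2 = ((7/2)*8)*√2 = 28*√2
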